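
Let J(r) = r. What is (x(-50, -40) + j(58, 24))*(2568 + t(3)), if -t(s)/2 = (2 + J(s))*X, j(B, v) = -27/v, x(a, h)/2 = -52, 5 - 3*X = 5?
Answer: -269961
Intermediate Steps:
X = 0 (X = 5/3 - ⅓*5 = 5/3 - 5/3 = 0)
x(a, h) = -104 (x(a, h) = 2*(-52) = -104)
t(s) = 0 (t(s) = -2*(2 + s)*0 = -2*0 = 0)
(x(-50, -40) + j(58, 24))*(2568 + t(3)) = (-104 - 27/24)*(2568 + 0) = (-104 - 27*1/24)*2568 = (-104 - 9/8)*2568 = -841/8*2568 = -269961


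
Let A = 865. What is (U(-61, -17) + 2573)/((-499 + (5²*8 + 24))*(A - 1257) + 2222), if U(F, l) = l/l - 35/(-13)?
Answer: 33497/1430286 ≈ 0.023420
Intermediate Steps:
U(F, l) = 48/13 (U(F, l) = 1 - 35*(-1/13) = 1 + 35/13 = 48/13)
(U(-61, -17) + 2573)/((-499 + (5²*8 + 24))*(A - 1257) + 2222) = (48/13 + 2573)/((-499 + (5²*8 + 24))*(865 - 1257) + 2222) = 33497/(13*((-499 + (25*8 + 24))*(-392) + 2222)) = 33497/(13*((-499 + (200 + 24))*(-392) + 2222)) = 33497/(13*((-499 + 224)*(-392) + 2222)) = 33497/(13*(-275*(-392) + 2222)) = 33497/(13*(107800 + 2222)) = (33497/13)/110022 = (33497/13)*(1/110022) = 33497/1430286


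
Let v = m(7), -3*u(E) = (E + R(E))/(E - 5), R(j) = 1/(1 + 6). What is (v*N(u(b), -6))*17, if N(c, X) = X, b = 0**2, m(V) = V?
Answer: -714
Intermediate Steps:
b = 0
R(j) = 1/7
u(E) = -(1/7 + E)/(3*(-5 + E)) (u(E) = -(E + 1/7)/(3*(E - 5)) = -(1/7 + E)/(3*(-5 + E)))
v = 7
(v*N(u(b), -6))*17 = (7*(-6))*17 = -42*17 = -714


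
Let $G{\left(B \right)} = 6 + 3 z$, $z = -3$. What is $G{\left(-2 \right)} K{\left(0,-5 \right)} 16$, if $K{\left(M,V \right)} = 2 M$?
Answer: $0$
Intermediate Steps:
$G{\left(B \right)} = -3$ ($G{\left(B \right)} = 6 + 3 \left(-3\right) = 6 - 9 = -3$)
$G{\left(-2 \right)} K{\left(0,-5 \right)} 16 = - 3 \cdot 2 \cdot 0 \cdot 16 = \left(-3\right) 0 \cdot 16 = 0 \cdot 16 = 0$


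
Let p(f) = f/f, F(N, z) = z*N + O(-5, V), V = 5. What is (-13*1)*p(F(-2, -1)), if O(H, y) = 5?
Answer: -13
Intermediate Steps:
F(N, z) = 5 + N*z (F(N, z) = z*N + 5 = N*z + 5 = 5 + N*z)
p(f) = 1
(-13*1)*p(F(-2, -1)) = -13*1*1 = -13*1 = -13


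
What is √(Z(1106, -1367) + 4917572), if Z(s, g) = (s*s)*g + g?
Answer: I*√1667247407 ≈ 40832.0*I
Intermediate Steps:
Z(s, g) = g + g*s² (Z(s, g) = s²*g + g = g*s² + g = g + g*s²)
√(Z(1106, -1367) + 4917572) = √(-1367*(1 + 1106²) + 4917572) = √(-1367*(1 + 1223236) + 4917572) = √(-1367*1223237 + 4917572) = √(-1672164979 + 4917572) = √(-1667247407) = I*√1667247407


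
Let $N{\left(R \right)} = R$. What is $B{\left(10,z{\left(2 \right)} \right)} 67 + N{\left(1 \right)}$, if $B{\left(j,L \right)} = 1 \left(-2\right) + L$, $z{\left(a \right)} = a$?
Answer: $1$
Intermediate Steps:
$B{\left(j,L \right)} = -2 + L$
$B{\left(10,z{\left(2 \right)} \right)} 67 + N{\left(1 \right)} = \left(-2 + 2\right) 67 + 1 = 0 \cdot 67 + 1 = 0 + 1 = 1$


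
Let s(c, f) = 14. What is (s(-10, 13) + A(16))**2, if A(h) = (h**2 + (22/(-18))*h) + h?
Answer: 5750404/81 ≈ 70993.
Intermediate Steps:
A(h) = h**2 - 2*h/9 (A(h) = (h**2 + (22*(-1/18))*h) + h = (h**2 - 11*h/9) + h = h**2 - 2*h/9)
(s(-10, 13) + A(16))**2 = (14 + (1/9)*16*(-2 + 9*16))**2 = (14 + (1/9)*16*(-2 + 144))**2 = (14 + (1/9)*16*142)**2 = (14 + 2272/9)**2 = (2398/9)**2 = 5750404/81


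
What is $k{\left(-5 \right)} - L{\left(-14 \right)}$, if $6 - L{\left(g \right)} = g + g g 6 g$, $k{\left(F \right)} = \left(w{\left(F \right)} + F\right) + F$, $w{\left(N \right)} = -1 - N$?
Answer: $-16490$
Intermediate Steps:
$k{\left(F \right)} = -1 + F$ ($k{\left(F \right)} = \left(\left(-1 - F\right) + F\right) + F = -1 + F$)
$L{\left(g \right)} = 6 - g - 6 g^{3}$ ($L{\left(g \right)} = 6 - \left(g + g g 6 g\right) = 6 - \left(g + g 6 g g\right) = 6 - \left(g + g 6 g^{2}\right) = 6 - \left(g + 6 g^{3}\right) = 6 - g - 6 g^{3}$)
$k{\left(-5 \right)} - L{\left(-14 \right)} = \left(-1 - 5\right) - \left(6 - -14 - 6 \left(-14\right)^{3}\right) = -6 - \left(6 + 14 - -16464\right) = -6 - \left(6 + 14 + 16464\right) = -6 - 16484 = -16490$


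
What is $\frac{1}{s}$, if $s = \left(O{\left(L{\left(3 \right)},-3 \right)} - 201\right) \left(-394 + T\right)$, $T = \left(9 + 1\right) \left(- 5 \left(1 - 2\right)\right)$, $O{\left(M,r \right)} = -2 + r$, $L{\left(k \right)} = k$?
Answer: $\frac{1}{70864} \approx 1.4112 \cdot 10^{-5}$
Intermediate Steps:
$T = 50$ ($T = 10 \left(\left(-5\right) \left(-1\right)\right) = 10 \cdot 5 = 50$)
$s = 70864$ ($s = \left(\left(-2 - 3\right) - 201\right) \left(-394 + 50\right) = \left(-5 - 201\right) \left(-344\right) = \left(-206\right) \left(-344\right) = 70864$)
$\frac{1}{s} = \frac{1}{70864}$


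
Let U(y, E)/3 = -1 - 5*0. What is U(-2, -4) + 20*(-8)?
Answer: -163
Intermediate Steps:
U(y, E) = -3 (U(y, E) = 3*(-1 - 5*0) = 3*(-1 + 0) = 3*(-1) = -3)
U(-2, -4) + 20*(-8) = -3 + 20*(-8) = -3 - 160 = -163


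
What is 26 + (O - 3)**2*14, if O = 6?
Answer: 152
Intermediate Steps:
26 + (O - 3)**2*14 = 26 + (6 - 3)**2*14 = 26 + 3**2*14 = 26 + 9*14 = 26 + 126 = 152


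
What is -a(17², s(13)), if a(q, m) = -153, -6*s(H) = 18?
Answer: 153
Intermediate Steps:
s(H) = -3 (s(H) = -⅙*18 = -3)
-a(17², s(13)) = -1*(-153) = 153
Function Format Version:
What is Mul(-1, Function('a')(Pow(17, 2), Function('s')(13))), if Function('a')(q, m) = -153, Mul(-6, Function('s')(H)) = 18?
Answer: 153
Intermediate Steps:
Function('s')(H) = -3 (Function('s')(H) = Mul(Rational(-1, 6), 18) = -3)
Mul(-1, Function('a')(Pow(17, 2), Function('s')(13))) = Mul(-1, -153) = 153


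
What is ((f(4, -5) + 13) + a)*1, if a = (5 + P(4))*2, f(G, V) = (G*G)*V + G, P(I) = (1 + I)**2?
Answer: -3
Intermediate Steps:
f(G, V) = G + V*G**2 (f(G, V) = G**2*V + G = V*G**2 + G = G + V*G**2)
a = 60 (a = (5 + (1 + 4)**2)*2 = (5 + 5**2)*2 = (5 + 25)*2 = 30*2 = 60)
((f(4, -5) + 13) + a)*1 = ((4*(1 + 4*(-5)) + 13) + 60)*1 = ((4*(1 - 20) + 13) + 60)*1 = ((4*(-19) + 13) + 60)*1 = ((-76 + 13) + 60)*1 = (-63 + 60)*1 = -3*1 = -3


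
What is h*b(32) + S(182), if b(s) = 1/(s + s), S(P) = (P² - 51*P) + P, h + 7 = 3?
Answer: 384383/16 ≈ 24024.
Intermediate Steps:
h = -4 (h = -7 + 3 = -4)
S(P) = P² - 50*P
b(s) = 1/(2*s)
h*b(32) + S(182) = -2/32 + 182*(-50 + 182) = -2/32 + 182*132 = -4*1/64 + 24024 = -1/16 + 24024 = 384383/16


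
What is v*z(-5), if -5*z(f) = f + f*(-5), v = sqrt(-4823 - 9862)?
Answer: -4*I*sqrt(14685) ≈ -484.73*I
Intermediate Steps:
v = I*sqrt(14685) (v = sqrt(-14685) = I*sqrt(14685) ≈ 121.18*I)
z(f) = 4*f/5 (z(f) = -(f + f*(-5))/5 = -(f - 5*f)/5 = -(-4)*f/5 = 4*f/5)
v*z(-5) = (I*sqrt(14685))*((4/5)*(-5)) = (I*sqrt(14685))*(-4) = -4*I*sqrt(14685)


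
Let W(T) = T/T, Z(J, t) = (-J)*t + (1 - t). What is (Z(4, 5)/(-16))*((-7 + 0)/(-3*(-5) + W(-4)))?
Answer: -21/32 ≈ -0.65625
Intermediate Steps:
Z(J, t) = 1 - t - J*t (Z(J, t) = -J*t + (1 - t) = 1 - t - J*t)
W(T) = 1
(Z(4, 5)/(-16))*((-7 + 0)/(-3*(-5) + W(-4))) = ((1 - 1*5 - 1*4*5)/(-16))*((-7 + 0)/(-3*(-5) + 1)) = ((1 - 5 - 20)*(-1/16))*(-7/(15 + 1)) = (-24*(-1/16))*(-7/16) = 3*(-7*1/16)/2 = (3/2)*(-7/16) = -21/32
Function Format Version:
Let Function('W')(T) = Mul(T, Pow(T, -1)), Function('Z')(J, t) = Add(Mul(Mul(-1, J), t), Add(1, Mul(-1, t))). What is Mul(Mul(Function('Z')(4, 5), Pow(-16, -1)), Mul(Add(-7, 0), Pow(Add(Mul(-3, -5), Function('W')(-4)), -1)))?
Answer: Rational(-21, 32) ≈ -0.65625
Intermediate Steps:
Function('Z')(J, t) = Add(1, Mul(-1, t), Mul(-1, J, t)) (Function('Z')(J, t) = Add(Mul(-1, J, t), Add(1, Mul(-1, t))) = Add(1, Mul(-1, t), Mul(-1, J, t)))
Function('W')(T) = 1
Mul(Mul(Function('Z')(4, 5), Pow(-16, -1)), Mul(Add(-7, 0), Pow(Add(Mul(-3, -5), Function('W')(-4)), -1))) = Mul(Mul(Add(1, Mul(-1, 5), Mul(-1, 4, 5)), Pow(-16, -1)), Mul(Add(-7, 0), Pow(Add(Mul(-3, -5), 1), -1))) = Mul(Mul(Add(1, -5, -20), Rational(-1, 16)), Mul(-7, Pow(Add(15, 1), -1))) = Mul(Mul(-24, Rational(-1, 16)), Mul(-7, Pow(16, -1))) = Mul(Rational(3, 2), Mul(-7, Rational(1, 16))) = Mul(Rational(3, 2), Rational(-7, 16)) = Rational(-21, 32)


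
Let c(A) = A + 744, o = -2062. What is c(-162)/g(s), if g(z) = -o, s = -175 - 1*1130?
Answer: 291/1031 ≈ 0.28225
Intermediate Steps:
c(A) = 744 + A
s = -1305 (s = -175 - 1130 = -1305)
g(z) = 2062 (g(z) = -1*(-2062) = 2062)
c(-162)/g(s) = (744 - 162)/2062 = 582*(1/2062) = 291/1031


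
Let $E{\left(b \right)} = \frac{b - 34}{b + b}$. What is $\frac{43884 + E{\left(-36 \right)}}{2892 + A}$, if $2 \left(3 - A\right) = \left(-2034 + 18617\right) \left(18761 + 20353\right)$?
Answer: $- \frac{1579859}{11675190096} \approx -0.00013532$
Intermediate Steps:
$E{\left(b \right)} = \frac{-34 + b}{2 b}$
$A = -324313728$ ($A = 3 - \frac{\left(-2034 + 18617\right) \left(18761 + 20353\right)}{2} = 3 - \frac{16583 \cdot 39114}{2} = 3 - 324313731 = -324313728$)
$\frac{43884 + E{\left(-36 \right)}}{2892 + A} = \frac{43884 + \frac{-34 - 36}{2 \left(-36\right)}}{2892 - 324313728} = \frac{43884 + \frac{1}{2} \left(- \frac{1}{36}\right) \left(-70\right)}{-324310836} = \left(43884 + \frac{35}{36}\right) \left(- \frac{1}{324310836}\right) = \frac{1579859}{36} \left(- \frac{1}{324310836}\right) = - \frac{1579859}{11675190096}$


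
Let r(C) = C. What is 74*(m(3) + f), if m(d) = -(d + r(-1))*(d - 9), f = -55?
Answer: -3182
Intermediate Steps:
m(d) = -(-1 + d)*(-9 + d) (m(d) = -(d - 1)*(d - 9) = -(-1 + d)*(-9 + d))
74*(m(3) + f) = 74*((-9 - 1*3² + 10*3) - 55) = 74*((-9 - 1*9 + 30) - 55) = 74*((-9 - 9 + 30) - 55) = 74*(12 - 55) = 74*(-43) = -3182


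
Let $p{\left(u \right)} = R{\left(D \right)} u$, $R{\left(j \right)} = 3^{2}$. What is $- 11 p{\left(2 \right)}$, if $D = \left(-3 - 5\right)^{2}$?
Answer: $-198$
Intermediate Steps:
$D = 64$ ($D = \left(-8\right)^{2} = 64$)
$R{\left(j \right)} = 9$
$p{\left(u \right)} = 9 u$
$- 11 p{\left(2 \right)} = - 11 \cdot 9 \cdot 2 = \left(-11\right) 18 = -198$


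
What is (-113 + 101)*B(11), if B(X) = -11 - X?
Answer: 264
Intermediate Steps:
(-113 + 101)*B(11) = (-113 + 101)*(-11 - 1*11) = -12*(-11 - 11) = -12*(-22) = 264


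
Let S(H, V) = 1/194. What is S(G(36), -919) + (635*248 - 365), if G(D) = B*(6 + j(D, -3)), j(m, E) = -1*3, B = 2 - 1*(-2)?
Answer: 30480311/194 ≈ 1.5712e+5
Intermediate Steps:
B = 4 (B = 2 + 2 = 4)
j(m, E) = -3
G(D) = 12 (G(D) = 4*(6 - 3) = 4*3 = 12)
S(H, V) = 1/194
S(G(36), -919) + (635*248 - 365) = 1/194 + (635*248 - 365) = 1/194 + (157480 - 365) = 1/194 + 157115 = 30480311/194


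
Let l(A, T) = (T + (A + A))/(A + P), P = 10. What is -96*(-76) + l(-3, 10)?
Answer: 51076/7 ≈ 7296.6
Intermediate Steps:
l(A, T) = (T + 2*A)/(10 + A) (l(A, T) = (T + (A + A))/(A + 10) = (T + 2*A)/(10 + A))
-96*(-76) + l(-3, 10) = -96*(-76) + (10 + 2*(-3))/(10 - 3) = 7296 + (10 - 6)/7 = 7296 + (1/7)*4 = 7296 + 4/7 = 51076/7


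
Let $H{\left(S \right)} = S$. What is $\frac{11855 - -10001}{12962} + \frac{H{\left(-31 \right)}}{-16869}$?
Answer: $\frac{184545343}{109327989} \approx 1.688$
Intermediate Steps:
$\frac{11855 - -10001}{12962} + \frac{H{\left(-31 \right)}}{-16869} = \frac{11855 - -10001}{12962} - \frac{31}{-16869} = \left(11855 + 10001\right) \frac{1}{12962} - - \frac{31}{16869} = 21856 \cdot \frac{1}{12962} + \frac{31}{16869} = \frac{10928}{6481} + \frac{31}{16869} = \frac{184545343}{109327989}$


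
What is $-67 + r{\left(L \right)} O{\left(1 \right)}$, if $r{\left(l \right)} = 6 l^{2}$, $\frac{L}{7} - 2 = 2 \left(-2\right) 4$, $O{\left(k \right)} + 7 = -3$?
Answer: $-576307$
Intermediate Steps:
$O{\left(k \right)} = -10$ ($O{\left(k \right)} = -7 - 3 = -10$)
$L = -98$ ($L = 14 + 7 \cdot 2 \left(-2\right) 4 = 14 + 7 \left(\left(-4\right) 4\right) = 14 + 7 \left(-16\right) = 14 - 112 = -98$)
$-67 + r{\left(L \right)} O{\left(1 \right)} = -67 + 6 \left(-98\right)^{2} \left(-10\right) = -67 + 6 \cdot 9604 \left(-10\right) = -67 + 57624 \left(-10\right) = -67 - 576240 = -576307$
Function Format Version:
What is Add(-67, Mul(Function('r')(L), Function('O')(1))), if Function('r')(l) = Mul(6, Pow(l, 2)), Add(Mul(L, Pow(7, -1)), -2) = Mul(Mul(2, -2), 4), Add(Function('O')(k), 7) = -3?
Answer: -576307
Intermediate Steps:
Function('O')(k) = -10 (Function('O')(k) = Add(-7, -3) = -10)
L = -98 (L = Add(14, Mul(7, Mul(Mul(2, -2), 4))) = Add(14, Mul(7, Mul(-4, 4))) = Add(14, Mul(7, -16)) = Add(14, -112) = -98)
Add(-67, Mul(Function('r')(L), Function('O')(1))) = Add(-67, Mul(Mul(6, Pow(-98, 2)), -10)) = Add(-67, Mul(Mul(6, 9604), -10)) = Add(-67, Mul(57624, -10)) = Add(-67, -576240) = -576307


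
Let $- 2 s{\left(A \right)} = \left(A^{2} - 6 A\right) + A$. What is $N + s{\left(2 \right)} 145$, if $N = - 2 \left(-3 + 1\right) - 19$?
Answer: $420$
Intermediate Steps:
$s{\left(A \right)} = - \frac{A^{2}}{2} + \frac{5 A}{2}$ ($s{\left(A \right)} = - \frac{\left(A^{2} - 6 A\right) + A}{2} = - \frac{A^{2} - 5 A}{2} = - \frac{A^{2}}{2} + \frac{5 A}{2}$)
$N = -15$ ($N = \left(-2\right) \left(-2\right) - 19 = 4 - 19 = -15$)
$N + s{\left(2 \right)} 145 = -15 + \frac{1}{2} \cdot 2 \left(5 - 2\right) 145 = -15 + \frac{1}{2} \cdot 2 \cdot 3 \cdot 145 = -15 + 3 \cdot 145 = -15 + 435 = 420$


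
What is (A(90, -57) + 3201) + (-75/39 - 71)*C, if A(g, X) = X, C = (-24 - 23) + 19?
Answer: 67416/13 ≈ 5185.8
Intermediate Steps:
C = -28 (C = -47 + 19 = -28)
(A(90, -57) + 3201) + (-75/39 - 71)*C = (-57 + 3201) + (-75/39 - 71)*(-28) = 3144 + (-75*1/39 - 71)*(-28) = 3144 + (-25/13 - 71)*(-28) = 3144 - 948/13*(-28) = 3144 + 26544/13 = 67416/13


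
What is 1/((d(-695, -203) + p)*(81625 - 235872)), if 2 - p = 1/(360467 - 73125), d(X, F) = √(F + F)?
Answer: -165130562586/5221542155526652631 + 82565424964*I*√406/5221542155526652631 ≈ -3.1625e-8 + 3.1861e-7*I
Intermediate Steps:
d(X, F) = √2*√F (d(X, F) = √(2*F) = √2*√F)
p = 574683/287342 (p = 2 - 1/(360467 - 73125) = 2 - 1/287342 = 574683/287342 ≈ 2.0000)
1/((d(-695, -203) + p)*(81625 - 235872)) = 1/((√2*√(-203) + 574683/287342)*(81625 - 235872)) = 1/((√2*(I*√203) + 574683/287342)*(-154247)) = 1/((I*√406 + 574683/287342)*(-154247)) = 1/((574683/287342 + I*√406)*(-154247)) = 1/(-88643128701/287342 - 154247*I*√406)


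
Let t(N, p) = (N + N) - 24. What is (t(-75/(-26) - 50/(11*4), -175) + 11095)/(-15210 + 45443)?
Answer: 1583653/4323319 ≈ 0.36630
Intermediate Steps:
t(N, p) = -24 + 2*N (t(N, p) = 2*N - 24 = -24 + 2*N)
(t(-75/(-26) - 50/(11*4), -175) + 11095)/(-15210 + 45443) = ((-24 + 2*(-75/(-26) - 50/(11*4))) + 11095)/(-15210 + 45443) = ((-24 + 2*(-75*(-1/26) - 50/44)) + 11095)/30233 = ((-24 + 2*(75/26 - 50*1/44)) + 11095)*(1/30233) = ((-24 + 2*(75/26 - 25/22)) + 11095)*(1/30233) = ((-24 + 2*(250/143)) + 11095)*(1/30233) = ((-24 + 500/143) + 11095)*(1/30233) = (-2932/143 + 11095)*(1/30233) = (1583653/143)*(1/30233) = 1583653/4323319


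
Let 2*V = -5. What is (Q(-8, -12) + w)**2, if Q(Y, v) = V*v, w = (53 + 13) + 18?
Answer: 12996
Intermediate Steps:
V = -5/2 (V = (1/2)*(-5) = -5/2 ≈ -2.5000)
w = 84 (w = 66 + 18 = 84)
Q(Y, v) = -5*v/2
(Q(-8, -12) + w)**2 = (-5/2*(-12) + 84)**2 = (30 + 84)**2 = 114**2 = 12996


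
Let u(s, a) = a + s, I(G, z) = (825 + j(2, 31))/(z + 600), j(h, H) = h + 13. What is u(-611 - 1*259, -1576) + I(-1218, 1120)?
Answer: -105157/43 ≈ -2445.5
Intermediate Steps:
j(h, H) = 13 + h
I(G, z) = 840/(600 + z) (I(G, z) = (825 + (13 + 2))/(z + 600) = (825 + 15)/(600 + z) = 840/(600 + z))
u(-611 - 1*259, -1576) + I(-1218, 1120) = (-1576 + (-611 - 1*259)) + 840/(600 + 1120) = (-1576 + (-611 - 259)) + 840/1720 = (-1576 - 870) + 840*(1/1720) = -2446 + 21/43 = -105157/43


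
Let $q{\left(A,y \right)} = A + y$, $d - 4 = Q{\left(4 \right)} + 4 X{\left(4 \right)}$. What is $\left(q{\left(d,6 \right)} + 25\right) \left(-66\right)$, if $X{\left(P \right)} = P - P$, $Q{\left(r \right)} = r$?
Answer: $-2574$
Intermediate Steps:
$X{\left(P \right)} = 0$
$d = 8$ ($d = 4 + \left(4 + 4 \cdot 0\right) = 4 + \left(4 + 0\right) = 4 + 4 = 8$)
$\left(q{\left(d,6 \right)} + 25\right) \left(-66\right) = \left(\left(8 + 6\right) + 25\right) \left(-66\right) = \left(14 + 25\right) \left(-66\right) = 39 \left(-66\right) = -2574$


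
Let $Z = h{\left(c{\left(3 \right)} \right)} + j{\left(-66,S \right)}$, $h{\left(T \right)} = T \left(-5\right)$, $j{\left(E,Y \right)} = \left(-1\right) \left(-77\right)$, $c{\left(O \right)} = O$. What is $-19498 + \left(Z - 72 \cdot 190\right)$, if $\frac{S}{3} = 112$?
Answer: $-33116$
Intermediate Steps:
$S = 336$ ($S = 3 \cdot 112 = 336$)
$j{\left(E,Y \right)} = 77$
$h{\left(T \right)} = - 5 T$
$Z = 62$ ($Z = \left(-5\right) 3 + 77 = -15 + 77 = 62$)
$-19498 + \left(Z - 72 \cdot 190\right) = -19498 + \left(62 - 72 \cdot 190\right) = -19498 + \left(62 - 13680\right) = -19498 - 13618 = -33116$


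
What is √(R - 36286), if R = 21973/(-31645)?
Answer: I*√36337714358735/31645 ≈ 190.49*I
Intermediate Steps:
R = -21973/31645 (R = 21973*(-1/31645) = -21973/31645 ≈ -0.69436)
√(R - 36286) = √(-21973/31645 - 36286) = √(-1148292443/31645) = I*√36337714358735/31645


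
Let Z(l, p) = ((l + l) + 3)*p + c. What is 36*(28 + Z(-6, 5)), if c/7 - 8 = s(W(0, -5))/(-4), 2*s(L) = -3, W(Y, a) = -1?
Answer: 2997/2 ≈ 1498.5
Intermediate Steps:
s(L) = -3/2 (s(L) = (½)*(-3) = -3/2)
c = 469/8 (c = 56 + 7*(-3/2/(-4)) = 56 + 7*(-3/2*(-¼)) = 56 + 7*(3/8) = 56 + 21/8 = 469/8 ≈ 58.625)
Z(l, p) = 469/8 + p*(3 + 2*l) (Z(l, p) = ((l + l) + 3)*p + 469/8 = (2*l + 3)*p + 469/8 = (3 + 2*l)*p + 469/8 = p*(3 + 2*l) + 469/8 = 469/8 + p*(3 + 2*l))
36*(28 + Z(-6, 5)) = 36*(28 + (469/8 + 3*5 + 2*(-6)*5)) = 36*(28 + (469/8 + 15 - 60)) = 36*(28 + 109/8) = 36*(333/8) = 2997/2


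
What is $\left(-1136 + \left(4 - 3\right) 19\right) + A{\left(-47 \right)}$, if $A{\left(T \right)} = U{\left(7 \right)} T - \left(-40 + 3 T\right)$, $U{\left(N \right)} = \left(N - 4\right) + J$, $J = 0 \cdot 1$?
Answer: $-1077$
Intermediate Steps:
$J = 0$
$U{\left(N \right)} = -4 + N$ ($U{\left(N \right)} = \left(N - 4\right) + 0 = \left(-4 + N\right) + 0 = -4 + N$)
$A{\left(T \right)} = 40$ ($A{\left(T \right)} = \left(-4 + 7\right) T - \left(-40 + 3 T\right) = 3 T - \left(-40 + 3 T\right) = 40$)
$\left(-1136 + \left(4 - 3\right) 19\right) + A{\left(-47 \right)} = \left(-1136 + \left(4 - 3\right) 19\right) + 40 = \left(-1136 + 1 \cdot 19\right) + 40 = \left(-1136 + 19\right) + 40 = -1117 + 40 = -1077$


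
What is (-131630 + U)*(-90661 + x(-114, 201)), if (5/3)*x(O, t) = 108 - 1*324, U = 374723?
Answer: -110352796629/5 ≈ -2.2071e+10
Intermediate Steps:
x(O, t) = -648/5 (x(O, t) = 3*(108 - 1*324)/5 = 3*(108 - 324)/5 = (3/5)*(-216) = -648/5)
(-131630 + U)*(-90661 + x(-114, 201)) = (-131630 + 374723)*(-90661 - 648/5) = 243093*(-453953/5) = -110352796629/5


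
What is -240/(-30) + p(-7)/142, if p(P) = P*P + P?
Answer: 589/71 ≈ 8.2958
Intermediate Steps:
p(P) = P + P**2 (p(P) = P**2 + P = P + P**2)
-240/(-30) + p(-7)/142 = -240/(-30) - 7*(1 - 7)/142 = -240*(-1/30) - 7*(-6)*(1/142) = 8 + 42*(1/142) = 8 + 21/71 = 589/71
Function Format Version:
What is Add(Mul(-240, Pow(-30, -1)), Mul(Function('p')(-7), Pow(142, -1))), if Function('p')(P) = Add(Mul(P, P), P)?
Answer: Rational(589, 71) ≈ 8.2958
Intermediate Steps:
Function('p')(P) = Add(P, Pow(P, 2)) (Function('p')(P) = Add(Pow(P, 2), P) = Add(P, Pow(P, 2)))
Add(Mul(-240, Pow(-30, -1)), Mul(Function('p')(-7), Pow(142, -1))) = Add(Mul(-240, Pow(-30, -1)), Mul(Mul(-7, Add(1, -7)), Pow(142, -1))) = Add(Mul(-240, Rational(-1, 30)), Mul(Mul(-7, -6), Rational(1, 142))) = Add(8, Mul(42, Rational(1, 142))) = Add(8, Rational(21, 71)) = Rational(589, 71)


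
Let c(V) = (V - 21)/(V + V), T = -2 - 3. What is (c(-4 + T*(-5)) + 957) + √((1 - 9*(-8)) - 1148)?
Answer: 957 + 5*I*√43 ≈ 957.0 + 32.787*I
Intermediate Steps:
T = -5
c(V) = (-21 + V)/(2*V) (c(V) = (-21 + V)/((2*V)) = (-21 + V)*(1/(2*V)) = (-21 + V)/(2*V))
(c(-4 + T*(-5)) + 957) + √((1 - 9*(-8)) - 1148) = ((-21 + (-4 - 5*(-5)))/(2*(-4 - 5*(-5))) + 957) + √((1 - 9*(-8)) - 1148) = ((-21 + (-4 + 25))/(2*(-4 + 25)) + 957) + √((1 + 72) - 1148) = ((½)*(-21 + 21)/21 + 957) + √(73 - 1148) = ((½)*(1/21)*0 + 957) + √(-1075) = (0 + 957) + 5*I*√43 = 957 + 5*I*√43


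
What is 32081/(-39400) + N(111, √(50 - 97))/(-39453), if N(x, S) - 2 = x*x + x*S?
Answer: -1751217893/1554448200 - 37*I*√47/13151 ≈ -1.1266 - 0.019288*I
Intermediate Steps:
N(x, S) = 2 + x² + S*x (N(x, S) = 2 + (x*x + x*S) = 2 + (x² + S*x) = 2 + x² + S*x)
32081/(-39400) + N(111, √(50 - 97))/(-39453) = 32081/(-39400) + (2 + 111² + √(50 - 97)*111)/(-39453) = 32081*(-1/39400) + (2 + 12321 + √(-47)*111)*(-1/39453) = -32081/39400 + (2 + 12321 + (I*√47)*111)*(-1/39453) = -32081/39400 + (2 + 12321 + 111*I*√47)*(-1/39453) = -32081/39400 + (12323 + 111*I*√47)*(-1/39453) = -32081/39400 + (-12323/39453 - 37*I*√47/13151) = -1751217893/1554448200 - 37*I*√47/13151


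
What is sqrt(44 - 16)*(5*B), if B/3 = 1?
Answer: 30*sqrt(7) ≈ 79.373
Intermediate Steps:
B = 3 (B = 3*1 = 3)
sqrt(44 - 16)*(5*B) = sqrt(44 - 16)*(5*3) = sqrt(28)*15 = (2*sqrt(7))*15 = 30*sqrt(7)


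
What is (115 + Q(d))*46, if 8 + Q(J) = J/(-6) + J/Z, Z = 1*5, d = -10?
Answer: 14720/3 ≈ 4906.7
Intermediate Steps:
Z = 5
Q(J) = -8 + J/30 (Q(J) = -8 + (J/(-6) + J/5) = -8 + (J*(-1/6) + J*(1/5)) = -8 + (-J/6 + J/5) = -8 + J/30)
(115 + Q(d))*46 = (115 + (-8 + (1/30)*(-10)))*46 = (115 + (-8 - 1/3))*46 = (115 - 25/3)*46 = (320/3)*46 = 14720/3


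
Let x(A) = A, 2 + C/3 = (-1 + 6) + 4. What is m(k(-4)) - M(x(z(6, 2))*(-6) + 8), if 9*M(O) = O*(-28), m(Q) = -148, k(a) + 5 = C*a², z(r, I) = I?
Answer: -1444/9 ≈ -160.44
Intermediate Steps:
C = 21 (C = -6 + 3*((-1 + 6) + 4) = -6 + 3*(5 + 4) = -6 + 3*9 = -6 + 27 = 21)
k(a) = -5 + 21*a²
M(O) = -28*O/9 (M(O) = (O*(-28))/9 = (-28*O)/9 = -28*O/9)
m(k(-4)) - M(x(z(6, 2))*(-6) + 8) = -148 - (-28)*(2*(-6) + 8)/9 = -148 - (-28)*(-12 + 8)/9 = -148 - (-28)*(-4)/9 = -148 - 1*112/9 = -148 - 112/9 = -1444/9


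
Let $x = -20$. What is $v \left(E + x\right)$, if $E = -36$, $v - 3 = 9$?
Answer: $-672$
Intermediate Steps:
$v = 12$ ($v = 3 + 9 = 12$)
$v \left(E + x\right) = 12 \left(-36 - 20\right) = 12 \left(-56\right) = -672$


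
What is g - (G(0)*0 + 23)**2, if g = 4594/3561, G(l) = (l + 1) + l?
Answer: -1879175/3561 ≈ -527.71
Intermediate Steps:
G(l) = 1 + 2*l (G(l) = (1 + l) + l = 1 + 2*l)
g = 4594/3561 (g = 4594*(1/3561) = 4594/3561 ≈ 1.2901)
g - (G(0)*0 + 23)**2 = 4594/3561 - ((1 + 2*0)*0 + 23)**2 = 4594/3561 - ((1 + 0)*0 + 23)**2 = 4594/3561 - (1*0 + 23)**2 = 4594/3561 - (0 + 23)**2 = 4594/3561 - 1*23**2 = 4594/3561 - 1*529 = 4594/3561 - 529 = -1879175/3561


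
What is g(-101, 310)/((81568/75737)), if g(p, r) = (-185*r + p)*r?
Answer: -674430789985/40784 ≈ -1.6537e+7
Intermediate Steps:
g(p, r) = r*(p - 185*r) (g(p, r) = (p - 185*r)*r = r*(p - 185*r))
g(-101, 310)/((81568/75737)) = (310*(-101 - 185*310))/((81568/75737)) = (310*(-101 - 57350))/((81568*(1/75737))) = (310*(-57451))/(81568/75737) = -17809810*75737/81568 = -674430789985/40784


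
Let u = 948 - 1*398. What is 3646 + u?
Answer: 4196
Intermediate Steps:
u = 550 (u = 948 - 398 = 550)
3646 + u = 3646 + 550 = 4196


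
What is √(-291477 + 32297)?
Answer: 2*I*√64795 ≈ 509.1*I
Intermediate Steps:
√(-291477 + 32297) = √(-259180) = 2*I*√64795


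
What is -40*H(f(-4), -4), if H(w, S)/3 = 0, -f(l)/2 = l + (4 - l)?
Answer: 0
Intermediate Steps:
f(l) = -8 (f(l) = -2*(l + (4 - l)) = -2*4 = -8)
H(w, S) = 0 (H(w, S) = 3*0 = 0)
-40*H(f(-4), -4) = -40*0 = 0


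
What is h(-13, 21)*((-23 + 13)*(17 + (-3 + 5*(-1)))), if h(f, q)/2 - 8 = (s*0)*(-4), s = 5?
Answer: -1440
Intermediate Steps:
h(f, q) = 16 (h(f, q) = 16 + 2*((5*0)*(-4)) = 16 + 2*(0*(-4)) = 16 + 2*0 = 16 + 0 = 16)
h(-13, 21)*((-23 + 13)*(17 + (-3 + 5*(-1)))) = 16*((-23 + 13)*(17 + (-3 + 5*(-1)))) = 16*(-10*(17 + (-3 - 5))) = 16*(-10*(17 - 8)) = 16*(-10*9) = 16*(-90) = -1440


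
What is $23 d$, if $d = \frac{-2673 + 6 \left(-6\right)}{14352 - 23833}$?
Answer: $\frac{62307}{9481} \approx 6.5718$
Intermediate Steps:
$d = \frac{2709}{9481}$ ($d = \frac{-2673 - 36}{-9481} = \left(-2709\right) \left(- \frac{1}{9481}\right) = \frac{2709}{9481} \approx 0.28573$)
$23 d = 23 \cdot \frac{2709}{9481} = \frac{62307}{9481}$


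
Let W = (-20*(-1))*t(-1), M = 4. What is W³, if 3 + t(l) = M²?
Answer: 17576000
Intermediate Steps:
t(l) = 13 (t(l) = -3 + 4² = -3 + 16 = 13)
W = 260 (W = -20*(-1)*13 = -5*(-4)*13 = 20*13 = 260)
W³ = 260³ = 17576000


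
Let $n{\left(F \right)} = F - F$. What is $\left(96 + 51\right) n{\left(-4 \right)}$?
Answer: $0$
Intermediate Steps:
$n{\left(F \right)} = 0$
$\left(96 + 51\right) n{\left(-4 \right)} = \left(96 + 51\right) 0 = 147 \cdot 0 = 0$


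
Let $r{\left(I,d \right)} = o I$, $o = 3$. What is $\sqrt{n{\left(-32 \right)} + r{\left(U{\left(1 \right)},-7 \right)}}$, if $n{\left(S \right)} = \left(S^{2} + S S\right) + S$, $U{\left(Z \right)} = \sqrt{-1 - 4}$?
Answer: $\sqrt{2016 + 3 i \sqrt{5}} \approx 44.9 + 0.0747 i$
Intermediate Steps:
$U{\left(Z \right)} = i \sqrt{5}$ ($U{\left(Z \right)} = \sqrt{-5} = i \sqrt{5}$)
$r{\left(I,d \right)} = 3 I$
$n{\left(S \right)} = S + 2 S^{2}$ ($n{\left(S \right)} = \left(S^{2} + S^{2}\right) + S = 2 S^{2} + S = S + 2 S^{2}$)
$\sqrt{n{\left(-32 \right)} + r{\left(U{\left(1 \right)},-7 \right)}} = \sqrt{- 32 \left(1 + 2 \left(-32\right)\right) + 3 i \sqrt{5}} = \sqrt{- 32 \left(1 - 64\right) + 3 i \sqrt{5}} = \sqrt{\left(-32\right) \left(-63\right) + 3 i \sqrt{5}} = \sqrt{2016 + 3 i \sqrt{5}}$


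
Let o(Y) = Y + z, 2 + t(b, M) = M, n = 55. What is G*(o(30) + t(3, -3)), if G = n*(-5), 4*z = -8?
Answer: -6325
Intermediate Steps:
t(b, M) = -2 + M
z = -2 (z = (1/4)*(-8) = -2)
o(Y) = -2 + Y (o(Y) = Y - 2 = -2 + Y)
G = -275 (G = 55*(-5) = -275)
G*(o(30) + t(3, -3)) = -275*((-2 + 30) + (-2 - 3)) = -275*(28 - 5) = -275*23 = -6325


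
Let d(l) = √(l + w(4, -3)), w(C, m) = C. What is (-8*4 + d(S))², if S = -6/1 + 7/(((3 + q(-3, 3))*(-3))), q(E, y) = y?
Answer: (192 - I*√86)²/36 ≈ 1021.6 - 98.919*I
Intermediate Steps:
S = -115/18 (S = -6/1 + 7/(((3 + 3)*(-3))) = -6*1 + 7/((6*(-3))) = -6 + 7/(-18) = -6 + 7*(-1/18) = -6 - 7/18 = -115/18 ≈ -6.3889)
d(l) = √(4 + l) (d(l) = √(l + 4) = √(4 + l))
(-8*4 + d(S))² = (-8*4 + √(4 - 115/18))² = (-32 + √(-43/18))² = (-32 + I*√86/6)²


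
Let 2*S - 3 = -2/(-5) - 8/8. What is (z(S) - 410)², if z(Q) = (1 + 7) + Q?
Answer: 4016016/25 ≈ 1.6064e+5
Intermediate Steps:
S = 6/5 (S = 3/2 + (-2/(-5) - 8/8)/2 = 3/2 + (-2*(-⅕) - 8*⅛)/2 = 3/2 + (⅖ - 1)/2 = 3/2 + (½)*(-⅗) = 3/2 - 3/10 = 6/5 ≈ 1.2000)
z(Q) = 8 + Q
(z(S) - 410)² = ((8 + 6/5) - 410)² = (46/5 - 410)² = (-2004/5)² = 4016016/25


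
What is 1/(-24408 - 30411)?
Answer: -1/54819 ≈ -1.8242e-5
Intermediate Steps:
1/(-24408 - 30411) = 1/(-54819) = -1/54819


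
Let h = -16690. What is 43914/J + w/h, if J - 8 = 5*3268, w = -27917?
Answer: 148663972/34106015 ≈ 4.3589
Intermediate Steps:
J = 16348 (J = 8 + 5*3268 = 8 + 16340 = 16348)
43914/J + w/h = 43914/16348 - 27917/(-16690) = 43914*(1/16348) - 27917*(-1/16690) = 21957/8174 + 27917/16690 = 148663972/34106015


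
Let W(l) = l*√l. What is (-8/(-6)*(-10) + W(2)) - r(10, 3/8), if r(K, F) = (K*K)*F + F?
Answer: -1229/24 + 2*√2 ≈ -48.380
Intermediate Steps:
W(l) = l^(3/2)
r(K, F) = F + F*K² (r(K, F) = K²*F + F = F*K² + F = F + F*K²)
(-8/(-6)*(-10) + W(2)) - r(10, 3/8) = (-8/(-6)*(-10) + 2^(3/2)) - 3/8*(1 + 10²) = (-8*(-⅙)*(-10) + 2*√2) - 3*(⅛)*(1 + 100) = ((4/3)*(-10) + 2*√2) - 3*101/8 = (-40/3 + 2*√2) - 1*303/8 = (-40/3 + 2*√2) - 303/8 = -1229/24 + 2*√2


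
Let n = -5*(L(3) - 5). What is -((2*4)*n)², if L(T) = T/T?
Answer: -25600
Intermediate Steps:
L(T) = 1
n = 20 (n = -5*(1 - 5) = -5*(-4) = 20)
-((2*4)*n)² = -((2*4)*20)² = -(8*20)² = -1*160² = -1*25600 = -25600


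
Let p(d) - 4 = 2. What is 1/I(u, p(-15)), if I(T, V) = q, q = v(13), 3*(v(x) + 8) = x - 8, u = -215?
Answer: -3/19 ≈ -0.15789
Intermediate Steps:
p(d) = 6 (p(d) = 4 + 2 = 6)
v(x) = -32/3 + x/3 (v(x) = -8 + (x - 8)/3 = -8 + (-8 + x)/3 = -8 + (-8/3 + x/3) = -32/3 + x/3)
q = -19/3 (q = -32/3 + (⅓)*13 = -32/3 + 13/3 = -19/3 ≈ -6.3333)
I(T, V) = -19/3
1/I(u, p(-15)) = 1/(-19/3) = -3/19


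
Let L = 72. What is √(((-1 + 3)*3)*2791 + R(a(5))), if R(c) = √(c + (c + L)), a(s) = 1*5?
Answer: √(16746 + √82) ≈ 129.44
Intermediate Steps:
a(s) = 5
R(c) = √(72 + 2*c) (R(c) = √(c + (c + 72)) = √(c + (72 + c)) = √(72 + 2*c))
√(((-1 + 3)*3)*2791 + R(a(5))) = √(((-1 + 3)*3)*2791 + √(72 + 2*5)) = √((2*3)*2791 + √(72 + 10)) = √(6*2791 + √82) = √(16746 + √82)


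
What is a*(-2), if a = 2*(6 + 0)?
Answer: -24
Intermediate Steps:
a = 12 (a = 2*6 = 12)
a*(-2) = 12*(-2) = -24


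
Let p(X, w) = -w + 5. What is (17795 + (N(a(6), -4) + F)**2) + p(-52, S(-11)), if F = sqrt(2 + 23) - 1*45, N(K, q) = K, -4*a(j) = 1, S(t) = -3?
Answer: 310769/16 ≈ 19423.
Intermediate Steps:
a(j) = -1/4 (a(j) = -1/4*1 = -1/4)
p(X, w) = 5 - w
F = -40 (F = sqrt(25) - 45 = 5 - 45 = -40)
(17795 + (N(a(6), -4) + F)**2) + p(-52, S(-11)) = (17795 + (-1/4 - 40)**2) + (5 - 1*(-3)) = (17795 + (-161/4)**2) + (5 + 3) = (17795 + 25921/16) + 8 = 310641/16 + 8 = 310769/16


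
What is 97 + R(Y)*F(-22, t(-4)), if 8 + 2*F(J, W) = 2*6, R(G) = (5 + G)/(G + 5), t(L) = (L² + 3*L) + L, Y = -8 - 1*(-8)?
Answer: 99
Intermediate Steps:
Y = 0 (Y = -8 + 8 = 0)
t(L) = L² + 4*L
R(G) = 1 (R(G) = (5 + G)/(5 + G) = 1)
F(J, W) = 2 (F(J, W) = -4 + (2*6)/2 = -4 + (½)*12 = -4 + 6 = 2)
97 + R(Y)*F(-22, t(-4)) = 97 + 1*2 = 97 + 2 = 99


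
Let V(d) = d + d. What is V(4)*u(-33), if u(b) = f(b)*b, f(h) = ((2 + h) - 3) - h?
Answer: 264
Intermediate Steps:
V(d) = 2*d
f(h) = -1 (f(h) = (-1 + h) - h = -1)
u(b) = -b
V(4)*u(-33) = (2*4)*(-1*(-33)) = 8*33 = 264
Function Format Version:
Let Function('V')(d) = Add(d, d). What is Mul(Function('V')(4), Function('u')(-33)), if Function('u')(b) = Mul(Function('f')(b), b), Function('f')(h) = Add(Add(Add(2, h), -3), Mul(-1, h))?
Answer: 264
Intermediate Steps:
Function('V')(d) = Mul(2, d)
Function('f')(h) = -1 (Function('f')(h) = Add(Add(-1, h), Mul(-1, h)) = -1)
Function('u')(b) = Mul(-1, b)
Mul(Function('V')(4), Function('u')(-33)) = Mul(Mul(2, 4), Mul(-1, -33)) = Mul(8, 33) = 264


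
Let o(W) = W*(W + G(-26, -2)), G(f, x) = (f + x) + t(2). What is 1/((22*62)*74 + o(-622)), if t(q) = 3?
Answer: 1/503370 ≈ 1.9866e-6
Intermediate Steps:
G(f, x) = 3 + f + x (G(f, x) = (f + x) + 3 = 3 + f + x)
o(W) = W*(-25 + W) (o(W) = W*(W + (3 - 26 - 2)) = W*(W - 25) = W*(-25 + W))
1/((22*62)*74 + o(-622)) = 1/((22*62)*74 - 622*(-25 - 622)) = 1/(1364*74 - 622*(-647)) = 1/(100936 + 402434) = 1/503370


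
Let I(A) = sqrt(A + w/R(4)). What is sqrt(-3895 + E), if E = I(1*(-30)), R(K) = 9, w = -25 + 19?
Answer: sqrt(-35055 + 6*I*sqrt(69))/3 ≈ 0.044366 + 62.41*I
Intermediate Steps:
w = -6
I(A) = sqrt(-2/3 + A) (I(A) = sqrt(A - 6/9) = sqrt(A - 6*1/9) = sqrt(A - 2/3) = sqrt(-2/3 + A))
E = 2*I*sqrt(69)/3 (E = sqrt(-6 + 9*(1*(-30)))/3 = sqrt(-6 + 9*(-30))/3 = sqrt(-6 - 270)/3 = sqrt(-276)/3 = (2*I*sqrt(69))/3 = 2*I*sqrt(69)/3 ≈ 5.5378*I)
sqrt(-3895 + E) = sqrt(-3895 + 2*I*sqrt(69)/3)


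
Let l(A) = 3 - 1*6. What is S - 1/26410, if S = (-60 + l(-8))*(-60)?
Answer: 99829799/26410 ≈ 3780.0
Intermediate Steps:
l(A) = -3 (l(A) = 3 - 6 = -3)
S = 3780 (S = (-60 - 3)*(-60) = -63*(-60) = 3780)
S - 1/26410 = 3780 - 1/26410 = 99829799/26410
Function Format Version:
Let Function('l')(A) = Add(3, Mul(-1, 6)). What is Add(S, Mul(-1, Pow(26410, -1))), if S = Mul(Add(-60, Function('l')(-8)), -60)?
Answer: Rational(99829799, 26410) ≈ 3780.0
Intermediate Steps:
Function('l')(A) = -3 (Function('l')(A) = Add(3, -6) = -3)
S = 3780 (S = Mul(Add(-60, -3), -60) = Mul(-63, -60) = 3780)
Add(S, Mul(-1, Pow(26410, -1))) = Add(3780, Mul(-1, Pow(26410, -1))) = Add(3780, Mul(-1, Rational(1, 26410))) = Add(3780, Rational(-1, 26410)) = Rational(99829799, 26410)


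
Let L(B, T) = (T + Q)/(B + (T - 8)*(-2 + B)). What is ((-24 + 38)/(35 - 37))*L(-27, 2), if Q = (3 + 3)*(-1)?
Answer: 4/21 ≈ 0.19048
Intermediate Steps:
Q = -6 (Q = 6*(-1) = -6)
L(B, T) = (-6 + T)/(B + (-8 + T)*(-2 + B)) (L(B, T) = (T - 6)/(B + (T - 8)*(-2 + B)) = (-6 + T)/(B + (-8 + T)*(-2 + B)))
((-24 + 38)/(35 - 37))*L(-27, 2) = ((-24 + 38)/(35 - 37))*((-6 + 2)/(16 - 7*(-27) - 2*2 - 27*2)) = (14/(-2))*(-4/(16 + 189 - 4 - 54)) = (14*(-½))*(-4/147) = -(-4)/21 = -7*(-4/147) = 4/21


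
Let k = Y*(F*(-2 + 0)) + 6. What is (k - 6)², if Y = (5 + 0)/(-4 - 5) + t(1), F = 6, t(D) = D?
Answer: 256/9 ≈ 28.444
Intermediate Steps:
Y = 4/9 (Y = (5 + 0)/(-4 - 5) + 1 = 5/(-9) + 1 = 5*(-⅑) + 1 = -5/9 + 1 = 4/9 ≈ 0.44444)
k = ⅔ (k = 4*(6*(-2 + 0))/9 + 6 = 4*(6*(-2))/9 + 6 = (4/9)*(-12) + 6 = -16/3 + 6 = ⅔ ≈ 0.66667)
(k - 6)² = (⅔ - 6)² = (-16/3)² = 256/9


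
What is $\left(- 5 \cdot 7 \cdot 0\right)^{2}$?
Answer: $0$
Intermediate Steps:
$\left(- 5 \cdot 7 \cdot 0\right)^{2} = \left(\left(-5\right) 0\right)^{2} = 0^{2} = 0$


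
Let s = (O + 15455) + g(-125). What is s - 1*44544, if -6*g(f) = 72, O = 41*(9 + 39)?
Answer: -27133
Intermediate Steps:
O = 1968 (O = 41*48 = 1968)
g(f) = -12 (g(f) = -1/6*72 = -12)
s = 17411 (s = (1968 + 15455) - 12 = 17423 - 12 = 17411)
s - 1*44544 = 17411 - 1*44544 = 17411 - 44544 = -27133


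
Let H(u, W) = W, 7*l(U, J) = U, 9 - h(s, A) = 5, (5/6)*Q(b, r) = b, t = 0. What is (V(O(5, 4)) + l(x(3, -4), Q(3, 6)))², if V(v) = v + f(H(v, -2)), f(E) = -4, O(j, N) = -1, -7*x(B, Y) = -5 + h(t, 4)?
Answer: 59536/2401 ≈ 24.796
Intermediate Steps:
Q(b, r) = 6*b/5
h(s, A) = 4 (h(s, A) = 9 - 1*5 = 9 - 5 = 4)
x(B, Y) = ⅐ (x(B, Y) = -(-5 + 4)/7 = -⅐*(-1) = ⅐)
l(U, J) = U/7
V(v) = -4 + v (V(v) = v - 4 = -4 + v)
(V(O(5, 4)) + l(x(3, -4), Q(3, 6)))² = ((-4 - 1) + (⅐)*(⅐))² = (-5 + 1/49)² = (-244/49)² = 59536/2401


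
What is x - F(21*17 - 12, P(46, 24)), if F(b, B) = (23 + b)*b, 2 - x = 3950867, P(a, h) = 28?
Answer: -4077825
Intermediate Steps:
x = -3950865 (x = 2 - 1*3950867 = 2 - 3950867 = -3950865)
F(b, B) = b*(23 + b)
x - F(21*17 - 12, P(46, 24)) = -3950865 - (21*17 - 12)*(23 + (21*17 - 12)) = -3950865 - (357 - 12)*(23 + (357 - 12)) = -3950865 - 345*(23 + 345) = -3950865 - 345*368 = -3950865 - 1*126960 = -3950865 - 126960 = -4077825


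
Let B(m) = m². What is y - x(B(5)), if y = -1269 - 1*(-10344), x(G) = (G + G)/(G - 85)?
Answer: 54455/6 ≈ 9075.8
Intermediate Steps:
x(G) = 2*G/(-85 + G) (x(G) = (2*G)/(-85 + G) = 2*G/(-85 + G))
y = 9075 (y = -1269 + 10344 = 9075)
y - x(B(5)) = 9075 - 2*5²/(-85 + 5²) = 9075 - 2*25/(-85 + 25) = 9075 - 2*25/(-60) = 9075 - 2*25*(-1)/60 = 9075 - 1*(-⅚) = 9075 + ⅚ = 54455/6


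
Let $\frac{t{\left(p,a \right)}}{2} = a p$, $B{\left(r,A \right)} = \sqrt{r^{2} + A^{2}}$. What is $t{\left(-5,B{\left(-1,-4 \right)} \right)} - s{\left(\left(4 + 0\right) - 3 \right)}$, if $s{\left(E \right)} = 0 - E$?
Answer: $1 - 10 \sqrt{17} \approx -40.231$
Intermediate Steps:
$B{\left(r,A \right)} = \sqrt{A^{2} + r^{2}}$
$s{\left(E \right)} = - E$
$t{\left(p,a \right)} = 2 a p$
$t{\left(-5,B{\left(-1,-4 \right)} \right)} - s{\left(\left(4 + 0\right) - 3 \right)} = 2 \sqrt{\left(-4\right)^{2} + \left(-1\right)^{2}} \left(-5\right) - - (\left(4 + 0\right) - 3) = 2 \sqrt{16 + 1} \left(-5\right) - - (4 - 3) = 2 \sqrt{17} \left(-5\right) - \left(-1\right) 1 = - 10 \sqrt{17} - -1 = - 10 \sqrt{17} + 1 = 1 - 10 \sqrt{17}$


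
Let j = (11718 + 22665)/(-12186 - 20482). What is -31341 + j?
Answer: -1023882171/32668 ≈ -31342.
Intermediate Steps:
j = -34383/32668 (j = 34383/(-32668) = 34383*(-1/32668) = -34383/32668 ≈ -1.0525)
-31341 + j = -31341 - 34383/32668 = -1023882171/32668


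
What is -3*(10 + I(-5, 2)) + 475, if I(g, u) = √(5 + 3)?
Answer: 445 - 6*√2 ≈ 436.51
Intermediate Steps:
I(g, u) = 2*√2 (I(g, u) = √8 = 2*√2)
-3*(10 + I(-5, 2)) + 475 = -3*(10 + 2*√2) + 475 = (-30 - 6*√2) + 475 = 445 - 6*√2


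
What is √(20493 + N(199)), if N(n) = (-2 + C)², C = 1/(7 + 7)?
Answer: 9*√49597/14 ≈ 143.17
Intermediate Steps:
C = 1/14 ≈ 0.071429
N(n) = 729/196 (N(n) = (-2 + 1/14)² = (-27/14)² = 729/196)
√(20493 + N(199)) = √(20493 + 729/196) = √(4017357/196) = 9*√49597/14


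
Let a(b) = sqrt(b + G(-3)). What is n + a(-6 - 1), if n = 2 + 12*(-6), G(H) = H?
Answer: -70 + I*sqrt(10) ≈ -70.0 + 3.1623*I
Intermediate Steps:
a(b) = sqrt(-3 + b) (a(b) = sqrt(b - 3) = sqrt(-3 + b))
n = -70 (n = 2 - 72 = -70)
n + a(-6 - 1) = -70 + sqrt(-3 + (-6 - 1)) = -70 + sqrt(-3 - 7) = -70 + sqrt(-10) = -70 + I*sqrt(10)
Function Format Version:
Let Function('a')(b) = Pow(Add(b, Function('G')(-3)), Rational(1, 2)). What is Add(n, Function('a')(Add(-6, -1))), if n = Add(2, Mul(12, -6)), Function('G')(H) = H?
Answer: Add(-70, Mul(I, Pow(10, Rational(1, 2)))) ≈ Add(-70.000, Mul(3.1623, I))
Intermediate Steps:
Function('a')(b) = Pow(Add(-3, b), Rational(1, 2)) (Function('a')(b) = Pow(Add(b, -3), Rational(1, 2)) = Pow(Add(-3, b), Rational(1, 2)))
n = -70 (n = Add(2, -72) = -70)
Add(n, Function('a')(Add(-6, -1))) = Add(-70, Pow(Add(-3, Add(-6, -1)), Rational(1, 2))) = Add(-70, Pow(Add(-3, -7), Rational(1, 2))) = Add(-70, Pow(-10, Rational(1, 2))) = Add(-70, Mul(I, Pow(10, Rational(1, 2))))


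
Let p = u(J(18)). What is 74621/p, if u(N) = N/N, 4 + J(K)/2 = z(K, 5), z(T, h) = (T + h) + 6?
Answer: 74621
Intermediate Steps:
z(T, h) = 6 + T + h
J(K) = 14 + 2*K (J(K) = -8 + 2*(6 + K + 5) = -8 + 2*(11 + K) = -8 + (22 + 2*K) = 14 + 2*K)
u(N) = 1
p = 1
74621/p = 74621/1 = 74621*1 = 74621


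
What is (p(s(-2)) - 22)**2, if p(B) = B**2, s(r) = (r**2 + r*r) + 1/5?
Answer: 1279161/625 ≈ 2046.7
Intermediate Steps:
s(r) = 1/5 + 2*r**2 (s(r) = (r**2 + r**2) + 1/5 = 2*r**2 + 1/5 = 1/5 + 2*r**2)
(p(s(-2)) - 22)**2 = ((1/5 + 2*(-2)**2)**2 - 22)**2 = ((1/5 + 2*4)**2 - 22)**2 = ((1/5 + 8)**2 - 22)**2 = ((41/5)**2 - 22)**2 = (1681/25 - 22)**2 = (1131/25)**2 = 1279161/625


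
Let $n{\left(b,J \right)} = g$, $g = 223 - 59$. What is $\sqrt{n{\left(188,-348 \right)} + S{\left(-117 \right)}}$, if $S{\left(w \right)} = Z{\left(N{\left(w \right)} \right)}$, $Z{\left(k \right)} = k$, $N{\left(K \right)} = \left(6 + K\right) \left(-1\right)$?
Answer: $5 \sqrt{11} \approx 16.583$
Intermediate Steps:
$N{\left(K \right)} = -6 - K$
$g = 164$
$n{\left(b,J \right)} = 164$
$S{\left(w \right)} = -6 - w$
$\sqrt{n{\left(188,-348 \right)} + S{\left(-117 \right)}} = \sqrt{164 - -111} = \sqrt{164 + \left(-6 + 117\right)} = \sqrt{164 + 111} = \sqrt{275} = 5 \sqrt{11}$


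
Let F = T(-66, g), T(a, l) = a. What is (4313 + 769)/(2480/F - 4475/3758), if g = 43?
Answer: -630239148/4807595 ≈ -131.09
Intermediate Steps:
F = -66
(4313 + 769)/(2480/F - 4475/3758) = (4313 + 769)/(2480/(-66) - 4475/3758) = 5082/(2480*(-1/66) - 4475*1/3758) = 5082/(-1240/33 - 4475/3758) = 5082/(-4807595/124014) = 5082*(-124014/4807595) = -630239148/4807595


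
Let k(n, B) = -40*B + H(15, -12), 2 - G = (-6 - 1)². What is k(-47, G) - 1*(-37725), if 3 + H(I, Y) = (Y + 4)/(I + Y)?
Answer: 118798/3 ≈ 39599.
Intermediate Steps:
G = -47 (G = 2 - (-6 - 1)² = 2 - 1*(-7)² = 2 - 1*49 = 2 - 49 = -47)
H(I, Y) = -3 + (4 + Y)/(I + Y) (H(I, Y) = -3 + (Y + 4)/(I + Y) = -3 + (4 + Y)/(I + Y))
k(n, B) = -17/3 - 40*B (k(n, B) = -40*B + (4 - 3*15 - 2*(-12))/(15 - 12) = -40*B + (4 - 45 + 24)/3 = -40*B + (⅓)*(-17) = -40*B - 17/3 = -17/3 - 40*B)
k(-47, G) - 1*(-37725) = (-17/3 - 40*(-47)) - 1*(-37725) = (-17/3 + 1880) + 37725 = 5623/3 + 37725 = 118798/3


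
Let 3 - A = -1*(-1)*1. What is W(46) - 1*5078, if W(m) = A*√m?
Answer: -5078 + 2*√46 ≈ -5064.4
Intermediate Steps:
A = 2 (A = 3 - (-1*(-1)) = 3 - 1 = 2)
W(m) = 2*√m
W(46) - 1*5078 = 2*√46 - 1*5078 = 2*√46 - 5078 = -5078 + 2*√46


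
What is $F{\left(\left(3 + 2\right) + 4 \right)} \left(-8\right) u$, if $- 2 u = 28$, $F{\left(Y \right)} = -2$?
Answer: $-224$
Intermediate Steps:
$u = -14$ ($u = \left(- \frac{1}{2}\right) 28 = -14$)
$F{\left(\left(3 + 2\right) + 4 \right)} \left(-8\right) u = \left(-2\right) \left(-8\right) \left(-14\right) = 16 \left(-14\right) = -224$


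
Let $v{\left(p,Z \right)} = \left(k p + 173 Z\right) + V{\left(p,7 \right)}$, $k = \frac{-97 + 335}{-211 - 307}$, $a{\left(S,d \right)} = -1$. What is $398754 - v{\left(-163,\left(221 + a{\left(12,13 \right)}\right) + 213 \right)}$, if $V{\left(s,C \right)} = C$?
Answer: $\frac{11979235}{37} \approx 3.2376 \cdot 10^{5}$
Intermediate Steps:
$k = - \frac{17}{37}$ ($k = \frac{238}{-518} = 238 \left(- \frac{1}{518}\right) = - \frac{17}{37} \approx -0.45946$)
$v{\left(p,Z \right)} = 7 + 173 Z - \frac{17 p}{37}$ ($v{\left(p,Z \right)} = \left(- \frac{17 p}{37} + 173 Z\right) + 7 = \left(173 Z - \frac{17 p}{37}\right) + 7 = 7 + 173 Z - \frac{17 p}{37}$)
$398754 - v{\left(-163,\left(221 + a{\left(12,13 \right)}\right) + 213 \right)} = 398754 - \left(7 + 173 \left(\left(221 - 1\right) + 213\right) - - \frac{2771}{37}\right) = 398754 - \left(7 + 173 \left(220 + 213\right) + \frac{2771}{37}\right) = 398754 - \left(7 + 173 \cdot 433 + \frac{2771}{37}\right) = 398754 - \left(7 + 74909 + \frac{2771}{37}\right) = 398754 - \frac{2774663}{37} = \frac{11979235}{37}$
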